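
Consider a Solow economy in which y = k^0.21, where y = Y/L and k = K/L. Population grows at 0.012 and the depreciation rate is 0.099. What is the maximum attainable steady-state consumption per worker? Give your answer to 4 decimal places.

The effective depreciation rate is n + δ = 0.012 + 0.099 = 0.111.
Setting f'(k) = n+δ gives 0.21·k^(0.21−1) = 0.111, hence k_gold = (0.21/0.111)^(1/0.79) ≈ 2.2413.
y_gold = 2.2413^0.21 ≈ 1.1847.
c_gold = y_gold − (n+δ)·k_gold = 1.1847 − 0.111·2.2413 ≈ 0.9359.

c_gold ≈ 0.9359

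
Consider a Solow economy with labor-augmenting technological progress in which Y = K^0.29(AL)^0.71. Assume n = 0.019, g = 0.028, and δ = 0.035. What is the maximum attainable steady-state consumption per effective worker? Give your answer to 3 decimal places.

Capital per effective worker breaks even when investment replaces (n + g + δ)·k; here n + g + δ = 0.082.
Golden rule sets MPK = n+g+δ: 0.29·k^(0.29−1) = 0.082, so k_gold = (0.29/0.082)^(1/0.71) ≈ 5.9245.
y_gold = 5.9245^0.29 ≈ 1.6752.
c_gold = y_gold − (n+g+δ)·k_gold = 1.6752 − 0.082·5.9245 ≈ 1.1894.

c_gold ≈ 1.189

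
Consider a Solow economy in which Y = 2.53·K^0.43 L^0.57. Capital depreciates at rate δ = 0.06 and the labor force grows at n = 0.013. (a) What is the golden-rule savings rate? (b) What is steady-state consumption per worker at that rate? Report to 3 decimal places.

Break-even investment rate: n + δ = 0.013 + 0.06 = 0.073.
For Cobb-Douglas, s_gold equals capital's share: s_gold = 0.43.
At the golden rule the marginal product of capital equals n+δ: 0.43·2.53·k^(0.43−1) = 0.073. Solving, k_gold = (0.43·2.53/0.073)^(1/0.57) ≈ 114.3830.
y_gold = 2.53·114.3830^0.43 ≈ 19.4185; c_gold = (1−0.43)·y_gold ≈ 11.0686.

(a) s_gold = 0.430; (b) c_gold ≈ 11.069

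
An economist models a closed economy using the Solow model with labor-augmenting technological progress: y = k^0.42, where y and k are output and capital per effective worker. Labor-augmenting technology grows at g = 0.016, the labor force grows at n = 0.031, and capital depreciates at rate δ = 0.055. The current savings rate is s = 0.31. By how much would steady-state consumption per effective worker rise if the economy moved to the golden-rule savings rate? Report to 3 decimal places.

Δc ≈ 0.073

Break-even investment rate: n + g + δ = 0.031 + 0.016 + 0.055 = 0.102.
Current steady state (s = 0.31): k* = (0.31/0.102)^(1/0.58) ≈ 6.7975, y* = 6.7975^0.42 ≈ 2.2366, c* = (1−0.31)·2.2366 ≈ 1.5432.
Golden rule sets MPK = n+g+δ: 0.42·k^(0.42−1) = 0.102, so k_gold = (0.42/0.102)^(1/0.58) ≈ 11.4747.
y_gold = 11.4747^0.42 ≈ 2.7867, c_gold = y_gold − 0.102·k_gold ≈ 1.6163.
Gain: Δc = 1.6163 − 1.5432 ≈ 0.0730.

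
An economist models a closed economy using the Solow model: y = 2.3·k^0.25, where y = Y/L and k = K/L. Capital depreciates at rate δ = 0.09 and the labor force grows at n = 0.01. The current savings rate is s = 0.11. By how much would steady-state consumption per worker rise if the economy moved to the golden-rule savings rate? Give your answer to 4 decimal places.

Δc ≈ 0.3011

The effective depreciation rate is n + δ = 0.01 + 0.09 = 0.1.
Current steady state (s = 0.11): k* = (0.11·2.3/0.1)^(1/0.75) ≈ 3.4474, y* = 2.3·3.4474^0.25 ≈ 3.1340, c* = (1−0.11)·3.1340 ≈ 2.7893.
Setting f'(k) = n+δ gives 0.25·2.3·k^(0.25−1) = 0.1, hence k_gold = (0.25·2.3/0.1)^(1/0.75) ≈ 10.3013.
y_gold = 2.3·10.3013^0.25 ≈ 4.1205, c_gold = y_gold − 0.1·k_gold ≈ 3.0904.
Gain: Δc = 3.0904 − 2.7893 ≈ 0.3011.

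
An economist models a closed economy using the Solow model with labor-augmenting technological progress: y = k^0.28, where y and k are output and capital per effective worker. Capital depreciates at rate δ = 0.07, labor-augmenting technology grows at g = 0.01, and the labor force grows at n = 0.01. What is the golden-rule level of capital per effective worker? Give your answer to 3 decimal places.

k_gold ≈ 4.837

Break-even investment rate: n + g + δ = 0.01 + 0.01 + 0.07 = 0.09.
Setting f'(k) = n+g+δ gives 0.28·k^(0.28−1) = 0.09, hence k_gold = (0.28/0.09)^(1/0.72) ≈ 4.8373.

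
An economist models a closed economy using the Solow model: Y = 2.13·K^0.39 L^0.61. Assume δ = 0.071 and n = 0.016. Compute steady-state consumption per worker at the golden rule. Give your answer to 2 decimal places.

c_gold ≈ 5.50

n + δ = 0.016 + 0.071 = 0.087.
Golden rule sets MPK = n+δ: 0.39·2.13·k^(0.39−1) = 0.087, so k_gold = (0.39·2.13/0.087)^(1/0.61) ≈ 40.4049.
y_gold = 2.13·40.4049^0.39 ≈ 9.0134.
c_gold = y_gold − (n+δ)·k_gold = 9.0134 − 0.087·40.4049 ≈ 5.4982.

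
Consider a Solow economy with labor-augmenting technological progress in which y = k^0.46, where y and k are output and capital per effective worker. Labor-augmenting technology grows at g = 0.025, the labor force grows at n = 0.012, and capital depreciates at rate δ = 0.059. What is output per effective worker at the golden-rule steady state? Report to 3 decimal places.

Capital per effective worker breaks even when investment replaces (n + g + δ)·k; here n + g + δ = 0.096.
Golden rule sets MPK = n+g+δ: 0.46·k^(0.46−1) = 0.096, so k_gold = (0.46/0.096)^(1/0.54) ≈ 18.2037.
Output: y_gold = k_gold^0.46 = 18.2037^0.46 ≈ 3.7990.

y_gold ≈ 3.799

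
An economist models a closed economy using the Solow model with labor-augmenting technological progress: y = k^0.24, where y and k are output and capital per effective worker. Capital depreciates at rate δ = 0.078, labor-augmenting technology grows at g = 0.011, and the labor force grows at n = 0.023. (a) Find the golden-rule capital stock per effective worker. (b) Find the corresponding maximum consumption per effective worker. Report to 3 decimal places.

n + g + δ = 0.023 + 0.011 + 0.078 = 0.112.
Maximizing c = f(k) − (n+g+δ)·k gives f'(k) = n+g+δ, i.e. 0.24·k^(0.24−1) = 0.112, so k_gold = (0.24/0.112)^(1/0.76) ≈ 2.7259.
y_gold = 2.7259^0.24 ≈ 1.2721; c_gold = y_gold − 0.112·k_gold ≈ 0.9668.

(a) k_gold ≈ 2.726; (b) c_gold ≈ 0.967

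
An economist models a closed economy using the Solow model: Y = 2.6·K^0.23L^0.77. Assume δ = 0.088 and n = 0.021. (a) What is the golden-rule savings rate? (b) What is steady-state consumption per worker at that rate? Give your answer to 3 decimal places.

(a) s_gold = 0.230; (b) c_gold ≈ 3.329

Break-even investment rate: n + δ = 0.021 + 0.088 = 0.109.
For Cobb-Douglas, s_gold equals capital's share: s_gold = 0.23.
At the golden rule the marginal product of capital equals n+δ: 0.23·2.6·k^(0.23−1) = 0.109. Solving, k_gold = (0.23·2.6/0.109)^(1/0.77) ≈ 9.1221.
y_gold = 2.6·9.1221^0.23 ≈ 4.3231; c_gold = (1−0.23)·y_gold ≈ 3.3288.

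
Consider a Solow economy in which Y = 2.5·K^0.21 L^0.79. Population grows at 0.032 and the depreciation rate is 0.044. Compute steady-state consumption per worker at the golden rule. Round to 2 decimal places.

c_gold ≈ 3.30

Capital per worker breaks even when investment replaces (n + δ)·k; here n + δ = 0.076.
Maximizing c = f(k) − (n+δ)·k gives f'(k) = n+δ, i.e. 0.21·2.5·k^(0.21−1) = 0.076, so k_gold = (0.21·2.5/0.076)^(1/0.79) ≈ 11.5468.
y_gold = 2.5·11.5468^0.21 ≈ 4.1789.
c_gold = y_gold − (n+δ)·k_gold = 4.1789 − 0.076·11.5468 ≈ 3.3013.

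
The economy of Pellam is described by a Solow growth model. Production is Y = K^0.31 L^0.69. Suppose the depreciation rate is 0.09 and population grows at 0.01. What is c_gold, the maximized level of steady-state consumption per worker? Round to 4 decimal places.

Capital per worker breaks even when investment replaces (n + δ)·k; here n + δ = 0.1.
At the golden rule the marginal product of capital equals n+δ: 0.31·k^(0.31−1) = 0.1. Solving, k_gold = (0.31/0.1)^(1/0.69) ≈ 5.1537.
y_gold = 5.1537^0.31 ≈ 1.6625.
c_gold = y_gold − (n+δ)·k_gold = 1.6625 − 0.1·5.1537 ≈ 1.1471.

c_gold ≈ 1.1471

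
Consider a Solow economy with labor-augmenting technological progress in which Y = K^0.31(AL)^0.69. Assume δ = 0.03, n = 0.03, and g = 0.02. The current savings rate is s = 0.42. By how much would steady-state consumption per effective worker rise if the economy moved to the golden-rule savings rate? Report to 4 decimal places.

Capital per effective worker breaks even when investment replaces (n + g + δ)·k; here n + g + δ = 0.08.
Current steady state (s = 0.42): k* = (0.42/0.08)^(1/0.69) ≈ 11.0588, y* = 11.0588^0.31 ≈ 2.1064, c* = (1−0.42)·2.1064 ≈ 1.2217.
Setting f'(k) = n+g+δ gives 0.31·k^(0.31−1) = 0.08, hence k_gold = (0.31/0.08)^(1/0.69) ≈ 7.1214.
y_gold = 7.1214^0.31 ≈ 1.8378, c_gold = y_gold − 0.08·k_gold ≈ 1.2681.
Gain: Δc = 1.2681 − 1.2217 ≈ 0.0463.

Δc ≈ 0.0463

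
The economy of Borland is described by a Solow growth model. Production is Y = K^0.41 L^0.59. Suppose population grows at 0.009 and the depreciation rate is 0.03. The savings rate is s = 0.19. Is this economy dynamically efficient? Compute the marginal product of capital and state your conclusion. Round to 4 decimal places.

Break-even investment rate: n + δ = 0.009 + 0.03 = 0.039.
Steady-state k*: s·k^0.41 = 0.039·k gives k* = (0.19/0.039)^(1/0.59) ≈ 14.6411.
MPK = 0.41·14.6411^(-0.59) ≈ 0.0842.
MPK > n+δ = 0.039, so the economy is dynamically efficient (under-saving).

dynamically efficient; MPK ≈ 0.0842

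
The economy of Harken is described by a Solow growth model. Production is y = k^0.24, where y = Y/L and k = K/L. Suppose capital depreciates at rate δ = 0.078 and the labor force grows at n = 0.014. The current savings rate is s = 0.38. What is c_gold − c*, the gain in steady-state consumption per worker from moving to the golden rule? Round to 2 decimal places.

n + δ = 0.014 + 0.078 = 0.092.
Current steady state (s = 0.38): k* = (0.38/0.092)^(1/0.76) ≈ 6.4643, y* = 6.4643^0.24 ≈ 1.5650, c* = (1−0.38)·1.5650 ≈ 0.9703.
Setting f'(k) = n+δ gives 0.24·k^(0.24−1) = 0.092, hence k_gold = (0.24/0.092)^(1/0.76) ≈ 3.5312.
y_gold = 3.5312^0.24 ≈ 1.3536, c_gold = y_gold − 0.092·k_gold ≈ 1.0288.
Gain: Δc = 1.0288 − 0.9703 ≈ 0.0584.

Δc ≈ 0.06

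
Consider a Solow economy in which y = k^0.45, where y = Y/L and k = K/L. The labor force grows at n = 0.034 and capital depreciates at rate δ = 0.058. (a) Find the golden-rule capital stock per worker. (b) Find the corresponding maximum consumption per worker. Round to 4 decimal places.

(a) k_gold ≈ 17.9267; (b) c_gold ≈ 2.0158

Capital per worker breaks even when investment replaces (n + δ)·k; here n + δ = 0.092.
At the golden rule the marginal product of capital equals n+δ: 0.45·k^(0.45−1) = 0.092. Solving, k_gold = (0.45/0.092)^(1/0.55) ≈ 17.9267.
y_gold = 17.9267^0.45 ≈ 3.6650; c_gold = y_gold − 0.092·k_gold ≈ 2.0158.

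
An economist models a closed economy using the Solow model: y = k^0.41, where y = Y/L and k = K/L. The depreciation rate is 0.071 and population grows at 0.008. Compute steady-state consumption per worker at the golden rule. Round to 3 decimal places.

The effective depreciation rate is n + δ = 0.008 + 0.071 = 0.079.
Maximizing c = f(k) − (n+δ)·k gives f'(k) = n+δ, i.e. 0.41·k^(0.41−1) = 0.079, so k_gold = (0.41/0.079)^(1/0.59) ≈ 16.2978.
y_gold = 16.2978^0.41 ≈ 3.1403.
c_gold = y_gold − (n+δ)·k_gold = 3.1403 − 0.079·16.2978 ≈ 1.8528.

c_gold ≈ 1.853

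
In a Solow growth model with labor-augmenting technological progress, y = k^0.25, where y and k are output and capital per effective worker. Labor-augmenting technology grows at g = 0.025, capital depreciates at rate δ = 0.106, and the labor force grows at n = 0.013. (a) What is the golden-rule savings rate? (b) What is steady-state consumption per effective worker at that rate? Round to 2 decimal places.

Break-even investment rate: n + g + δ = 0.013 + 0.025 + 0.106 = 0.144.
For Cobb-Douglas, s_gold equals capital's share: s_gold = 0.25.
Golden rule sets MPK = n+g+δ: 0.25·k^(0.25−1) = 0.144, so k_gold = (0.25/0.144)^(1/0.75) ≈ 2.0866.
y_gold = 2.0866^0.25 ≈ 1.2019; c_gold = (1−0.25)·y_gold ≈ 0.9014.

(a) s_gold = 0.25; (b) c_gold ≈ 0.90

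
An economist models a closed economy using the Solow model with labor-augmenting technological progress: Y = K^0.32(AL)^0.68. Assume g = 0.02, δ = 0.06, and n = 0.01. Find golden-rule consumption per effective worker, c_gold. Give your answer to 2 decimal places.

Capital per effective worker breaks even when investment replaces (n + g + δ)·k; here n + g + δ = 0.09.
At the golden rule the marginal product of capital equals n+g+δ: 0.32·k^(0.32−1) = 0.09. Solving, k_gold = (0.32/0.09)^(1/0.68) ≈ 6.4589.
y_gold = 6.4589^0.32 ≈ 1.8166.
c_gold = y_gold − (n+g+δ)·k_gold = 1.8166 − 0.09·6.4589 ≈ 1.2353.

c_gold ≈ 1.24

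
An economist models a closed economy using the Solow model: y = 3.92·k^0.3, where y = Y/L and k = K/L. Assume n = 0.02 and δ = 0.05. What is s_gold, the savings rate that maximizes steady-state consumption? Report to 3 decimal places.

Break-even investment rate: n + δ = 0.02 + 0.05 = 0.07.
At the golden rule MPK = n+δ, and in any Cobb-Douglas steady state s = (n+δ)·k/y = MPK·k/y = capital's share 0.3.

s_gold = 0.300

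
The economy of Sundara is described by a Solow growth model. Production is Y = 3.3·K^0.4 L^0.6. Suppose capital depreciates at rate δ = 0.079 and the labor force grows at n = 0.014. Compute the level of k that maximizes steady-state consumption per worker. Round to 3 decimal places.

n + δ = 0.014 + 0.079 = 0.093.
Setting f'(k) = n+δ gives 0.4·3.3·k^(0.4−1) = 0.093, hence k_gold = (0.4·3.3/0.093)^(1/0.6) ≈ 83.2054.

k_gold ≈ 83.205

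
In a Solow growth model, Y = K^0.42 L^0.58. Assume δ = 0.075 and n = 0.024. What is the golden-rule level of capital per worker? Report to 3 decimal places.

k_gold ≈ 12.081

Break-even investment rate: n + δ = 0.024 + 0.075 = 0.099.
At the golden rule the marginal product of capital equals n+δ: 0.42·k^(0.42−1) = 0.099. Solving, k_gold = (0.42/0.099)^(1/0.58) ≈ 12.0807.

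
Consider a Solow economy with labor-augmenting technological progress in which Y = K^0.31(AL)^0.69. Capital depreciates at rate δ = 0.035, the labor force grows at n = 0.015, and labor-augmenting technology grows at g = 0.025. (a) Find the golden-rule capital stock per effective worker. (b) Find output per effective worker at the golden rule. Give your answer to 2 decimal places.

Capital per effective worker breaks even when investment replaces (n + g + δ)·k; here n + g + δ = 0.075.
Golden rule sets MPK = n+g+δ: 0.31·k^(0.31−1) = 0.075, so k_gold = (0.31/0.075)^(1/0.69) ≈ 7.8197.
y_gold = 7.8197^0.31 ≈ 1.8919.

(a) k_gold ≈ 7.82; (b) y_gold ≈ 1.89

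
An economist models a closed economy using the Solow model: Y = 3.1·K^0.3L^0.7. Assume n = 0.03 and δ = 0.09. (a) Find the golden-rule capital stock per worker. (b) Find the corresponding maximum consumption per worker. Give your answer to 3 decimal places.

(a) k_gold ≈ 18.639; (b) c_gold ≈ 5.219

Break-even investment rate: n + δ = 0.03 + 0.09 = 0.12.
Maximizing c = f(k) − (n+δ)·k gives f'(k) = n+δ, i.e. 0.3·3.1·k^(0.3−1) = 0.12, so k_gold = (0.3·3.1/0.12)^(1/0.7) ≈ 18.6394.
y_gold = 3.1·18.6394^0.3 ≈ 7.4557; c_gold = y_gold − 0.12·k_gold ≈ 5.2190.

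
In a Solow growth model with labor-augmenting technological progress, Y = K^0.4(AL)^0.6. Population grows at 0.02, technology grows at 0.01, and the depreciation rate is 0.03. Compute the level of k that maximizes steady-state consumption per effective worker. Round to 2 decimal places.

The effective depreciation rate is n + g + δ = 0.02 + 0.01 + 0.03 = 0.06.
At the golden rule the marginal product of capital equals n+g+δ: 0.4·k^(0.4−1) = 0.06. Solving, k_gold = (0.4/0.06)^(1/0.6) ≈ 23.6146.

k_gold ≈ 23.61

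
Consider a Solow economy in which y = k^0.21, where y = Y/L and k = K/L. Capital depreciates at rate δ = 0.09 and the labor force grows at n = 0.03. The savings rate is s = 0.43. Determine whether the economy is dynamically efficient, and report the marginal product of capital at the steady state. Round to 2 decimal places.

The effective depreciation rate is n + δ = 0.03 + 0.09 = 0.12.
Steady-state k*: s·k^0.21 = 0.12·k gives k* = (0.43/0.12)^(1/0.79) ≈ 5.0307.
MPK = 0.21·5.0307^(-0.79) ≈ 0.0586.
MPK < n+δ = 0.12, so the economy is dynamically inefficient (over-saving).

dynamically inefficient; MPK ≈ 0.06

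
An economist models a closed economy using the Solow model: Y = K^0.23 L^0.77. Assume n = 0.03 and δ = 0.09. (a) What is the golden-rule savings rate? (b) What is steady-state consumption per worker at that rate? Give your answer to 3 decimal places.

The effective depreciation rate is n + δ = 0.03 + 0.09 = 0.12.
For Cobb-Douglas, s_gold equals capital's share: s_gold = 0.23.
Maximizing c = f(k) − (n+δ)·k gives f'(k) = n+δ, i.e. 0.23·k^(0.23−1) = 0.12, so k_gold = (0.23/0.12)^(1/0.77) ≈ 2.3278.
y_gold = 2.3278^0.23 ≈ 1.2145; c_gold = (1−0.23)·y_gold ≈ 0.9352.

(a) s_gold = 0.230; (b) c_gold ≈ 0.935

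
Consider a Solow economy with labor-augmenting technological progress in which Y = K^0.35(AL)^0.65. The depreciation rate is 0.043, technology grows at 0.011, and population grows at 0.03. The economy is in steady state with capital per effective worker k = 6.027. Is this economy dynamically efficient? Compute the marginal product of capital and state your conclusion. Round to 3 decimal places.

Capital per effective worker breaks even when investment replaces (n + g + δ)·k; here n + g + δ = 0.084.
MPK = 0.35·k^(0.35−1) = 0.35·6.027^(-0.65) ≈ 0.1089.
MPK > 0.084, so the economy is dynamically efficient (under-saving).

dynamically efficient; MPK ≈ 0.109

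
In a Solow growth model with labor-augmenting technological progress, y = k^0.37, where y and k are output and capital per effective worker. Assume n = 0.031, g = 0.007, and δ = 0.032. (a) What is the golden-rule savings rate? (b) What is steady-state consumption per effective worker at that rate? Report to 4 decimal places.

(a) s_gold = 0.3700; (b) c_gold ≈ 1.6750

Capital per effective worker breaks even when investment replaces (n + g + δ)·k; here n + g + δ = 0.07.
For Cobb-Douglas, s_gold equals capital's share: s_gold = 0.37.
Setting f'(k) = n+g+δ gives 0.37·k^(0.37−1) = 0.07, hence k_gold = (0.37/0.07)^(1/0.63) ≈ 14.0535.
y_gold = 14.0535^0.37 ≈ 2.6588; c_gold = (1−0.37)·y_gold ≈ 1.6750.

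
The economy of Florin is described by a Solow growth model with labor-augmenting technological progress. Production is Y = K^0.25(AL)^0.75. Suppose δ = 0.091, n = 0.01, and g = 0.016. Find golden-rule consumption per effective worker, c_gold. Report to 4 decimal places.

n + g + δ = 0.01 + 0.016 + 0.091 = 0.117.
At the golden rule the marginal product of capital equals n+g+δ: 0.25·k^(0.25−1) = 0.117. Solving, k_gold = (0.25/0.117)^(1/0.75) ≈ 2.7522.
y_gold = 2.7522^0.25 ≈ 1.2880.
c_gold = y_gold − (n+g+δ)·k_gold = 1.2880 − 0.117·2.7522 ≈ 0.9660.

c_gold ≈ 0.9660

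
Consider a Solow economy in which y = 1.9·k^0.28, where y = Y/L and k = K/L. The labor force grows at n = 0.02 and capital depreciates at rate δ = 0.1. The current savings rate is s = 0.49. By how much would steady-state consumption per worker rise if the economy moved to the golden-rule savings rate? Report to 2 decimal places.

Δc ≈ 0.29

The effective depreciation rate is n + δ = 0.02 + 0.1 = 0.12.
Current steady state (s = 0.49): k* = (0.49·1.9/0.12)^(1/0.72) ≈ 17.2103, y* = 1.9·17.2103^0.28 ≈ 4.2148, c* = (1−0.49)·4.2148 ≈ 2.1495.
Maximizing c = f(k) − (n+δ)·k gives f'(k) = n+δ, i.e. 0.28·1.9·k^(0.28−1) = 0.12, so k_gold = (0.28·1.9/0.12)^(1/0.72) ≈ 7.9111.
y_gold = 1.9·7.9111^0.28 ≈ 3.3905, c_gold = y_gold − 0.12·k_gold ≈ 2.4411.
Gain: Δc = 2.4411 − 2.1495 ≈ 0.2916.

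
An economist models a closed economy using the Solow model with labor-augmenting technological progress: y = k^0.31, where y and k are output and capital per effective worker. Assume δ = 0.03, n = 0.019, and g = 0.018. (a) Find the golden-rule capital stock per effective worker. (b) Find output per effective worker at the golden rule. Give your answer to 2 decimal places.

Capital per effective worker breaks even when investment replaces (n + g + δ)·k; here n + g + δ = 0.067.
Setting f'(k) = n+g+δ gives 0.31·k^(0.31−1) = 0.067, hence k_gold = (0.31/0.067)^(1/0.69) ≈ 9.2084.
y_gold = 9.2084^0.31 ≈ 1.9902.

(a) k_gold ≈ 9.21; (b) y_gold ≈ 1.99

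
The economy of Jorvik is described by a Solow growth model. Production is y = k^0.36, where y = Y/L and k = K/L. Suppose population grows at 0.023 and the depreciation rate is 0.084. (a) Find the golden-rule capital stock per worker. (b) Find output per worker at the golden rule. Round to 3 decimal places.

(a) k_gold ≈ 6.657; (b) y_gold ≈ 1.979

Break-even investment rate: n + δ = 0.023 + 0.084 = 0.107.
Setting f'(k) = n+δ gives 0.36·k^(0.36−1) = 0.107, hence k_gold = (0.36/0.107)^(1/0.64) ≈ 6.6575.
y_gold = 6.6575^0.36 ≈ 1.9788.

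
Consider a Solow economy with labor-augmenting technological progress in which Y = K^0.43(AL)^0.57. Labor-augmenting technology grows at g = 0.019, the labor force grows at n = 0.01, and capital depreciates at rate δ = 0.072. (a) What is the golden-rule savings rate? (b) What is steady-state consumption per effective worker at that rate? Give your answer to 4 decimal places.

n + g + δ = 0.01 + 0.019 + 0.072 = 0.101.
For Cobb-Douglas, s_gold equals capital's share: s_gold = 0.43.
At the golden rule the marginal product of capital equals n+g+δ: 0.43·k^(0.43−1) = 0.101. Solving, k_gold = (0.43/0.101)^(1/0.57) ≈ 12.6989.
y_gold = 12.6989^0.43 ≈ 2.9828; c_gold = (1−0.43)·y_gold ≈ 1.7002.

(a) s_gold = 0.4300; (b) c_gold ≈ 1.7002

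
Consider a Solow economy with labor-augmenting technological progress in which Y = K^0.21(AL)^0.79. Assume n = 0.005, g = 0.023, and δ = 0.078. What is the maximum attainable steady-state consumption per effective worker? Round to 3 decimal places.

n + g + δ = 0.005 + 0.023 + 0.078 = 0.106.
At the golden rule the marginal product of capital equals n+g+δ: 0.21·k^(0.21−1) = 0.106. Solving, k_gold = (0.21/0.106)^(1/0.79) ≈ 2.3760.
y_gold = 2.3760^0.21 ≈ 1.1993.
c_gold = y_gold − (n+g+δ)·k_gold = 1.1993 − 0.106·2.3760 ≈ 0.9474.

c_gold ≈ 0.947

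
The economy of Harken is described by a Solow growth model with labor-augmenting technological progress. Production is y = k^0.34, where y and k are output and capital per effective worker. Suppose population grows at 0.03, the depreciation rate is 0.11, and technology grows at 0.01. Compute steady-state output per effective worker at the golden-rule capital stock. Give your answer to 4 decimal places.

n + g + δ = 0.03 + 0.01 + 0.11 = 0.15.
At the golden rule the marginal product of capital equals n+g+δ: 0.34·k^(0.34−1) = 0.15. Solving, k_gold = (0.34/0.15)^(1/0.66) ≈ 3.4551.
Output: y_gold = k_gold^0.34 = 3.4551^0.34 ≈ 1.5243.

y_gold ≈ 1.5243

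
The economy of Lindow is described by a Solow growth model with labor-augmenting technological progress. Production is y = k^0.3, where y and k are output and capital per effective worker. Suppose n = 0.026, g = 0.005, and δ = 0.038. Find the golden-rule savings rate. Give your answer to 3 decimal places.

Break-even investment rate: n + g + δ = 0.026 + 0.005 + 0.038 = 0.069.
At the golden rule MPK = n+g+δ, and in any Cobb-Douglas steady state s = (n+g+δ)·k/y = MPK·k/y = capital's share 0.3.

s_gold = 0.300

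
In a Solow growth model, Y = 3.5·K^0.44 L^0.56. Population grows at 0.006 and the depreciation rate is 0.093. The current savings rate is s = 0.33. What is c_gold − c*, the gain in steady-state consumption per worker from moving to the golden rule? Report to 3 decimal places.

Δc ≈ 0.773

Capital per worker breaks even when investment replaces (n + δ)·k; here n + δ = 0.099.
Current steady state (s = 0.33): k* = (0.33·3.5/0.099)^(1/0.56) ≈ 80.4011, y* = 3.5·80.4011^0.44 ≈ 24.1203, c* = (1−0.33)·24.1203 ≈ 16.1606.
At the golden rule the marginal product of capital equals n+δ: 0.44·3.5·k^(0.44−1) = 0.099. Solving, k_gold = (0.44·3.5/0.099)^(1/0.56) ≈ 134.3900.
y_gold = 3.5·134.3900^0.44 ≈ 30.2378, c_gold = y_gold − 0.099·k_gold ≈ 16.9331.
Gain: Δc = 16.9331 − 16.1606 ≈ 0.7725.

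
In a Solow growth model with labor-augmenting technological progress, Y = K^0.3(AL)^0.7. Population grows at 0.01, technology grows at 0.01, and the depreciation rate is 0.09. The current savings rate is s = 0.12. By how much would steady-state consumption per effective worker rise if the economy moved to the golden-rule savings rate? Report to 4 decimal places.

Δc ≈ 0.1626

Break-even investment rate: n + g + δ = 0.01 + 0.01 + 0.09 = 0.11.
Current steady state (s = 0.12): k* = (0.12/0.11)^(1/0.7) ≈ 1.1324, y* = 1.1324^0.3 ≈ 1.0380, c* = (1−0.12)·1.0380 ≈ 0.9134.
Golden rule sets MPK = n+g+δ: 0.3·k^(0.3−1) = 0.11, so k_gold = (0.3/0.11)^(1/0.7) ≈ 4.1925.
y_gold = 4.1925^0.3 ≈ 1.5372, c_gold = y_gold − 0.11·k_gold ≈ 1.0761.
Gain: Δc = 1.0761 − 0.9134 ≈ 0.1626.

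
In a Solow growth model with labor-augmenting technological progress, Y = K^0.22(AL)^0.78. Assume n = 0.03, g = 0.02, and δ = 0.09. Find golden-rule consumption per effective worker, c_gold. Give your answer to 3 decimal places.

The effective depreciation rate is n + g + δ = 0.03 + 0.02 + 0.09 = 0.14.
Maximizing c = f(k) − (n+g+δ)·k gives f'(k) = n+g+δ, i.e. 0.22·k^(0.22−1) = 0.14, so k_gold = (0.22/0.14)^(1/0.78) ≈ 1.7851.
y_gold = 1.7851^0.22 ≈ 1.1360.
c_gold = y_gold − (n+g+δ)·k_gold = 1.1360 − 0.14·1.7851 ≈ 0.8861.

c_gold ≈ 0.886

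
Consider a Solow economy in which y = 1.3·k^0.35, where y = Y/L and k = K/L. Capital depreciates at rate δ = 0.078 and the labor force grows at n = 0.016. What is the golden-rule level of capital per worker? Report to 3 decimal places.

k_gold ≈ 11.315

Break-even investment rate: n + δ = 0.016 + 0.078 = 0.094.
Maximizing c = f(k) − (n+δ)·k gives f'(k) = n+δ, i.e. 0.35·1.3·k^(0.35−1) = 0.094, so k_gold = (0.35·1.3/0.094)^(1/0.65) ≈ 11.3153.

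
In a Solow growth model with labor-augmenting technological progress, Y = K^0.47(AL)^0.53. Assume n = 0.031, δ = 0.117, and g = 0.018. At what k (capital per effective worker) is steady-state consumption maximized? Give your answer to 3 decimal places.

Capital per effective worker breaks even when investment replaces (n + g + δ)·k; here n + g + δ = 0.166.
Maximizing c = f(k) − (n+g+δ)·k gives f'(k) = n+g+δ, i.e. 0.47·k^(0.47−1) = 0.166, so k_gold = (0.47/0.166)^(1/0.53) ≈ 7.1254.

k_gold ≈ 7.125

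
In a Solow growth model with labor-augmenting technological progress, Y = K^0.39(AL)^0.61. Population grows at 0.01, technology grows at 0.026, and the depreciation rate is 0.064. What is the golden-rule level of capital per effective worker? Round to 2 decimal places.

n + g + δ = 0.01 + 0.026 + 0.064 = 0.1.
Setting f'(k) = n+g+δ gives 0.39·k^(0.39−1) = 0.1, hence k_gold = (0.39/0.1)^(1/0.61) ≈ 9.3102.

k_gold ≈ 9.31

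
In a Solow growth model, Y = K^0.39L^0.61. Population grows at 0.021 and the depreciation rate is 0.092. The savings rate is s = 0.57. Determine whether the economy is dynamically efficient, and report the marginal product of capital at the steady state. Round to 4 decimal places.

dynamically inefficient; MPK ≈ 0.0773

The effective depreciation rate is n + δ = 0.021 + 0.092 = 0.113.
Steady-state k*: s·k^0.39 = 0.113·k gives k* = (0.57/0.113)^(1/0.61) ≈ 14.1947.
MPK = 0.39·14.1947^(-0.61) ≈ 0.0773.
MPK < n+δ = 0.113, so the economy is dynamically inefficient (over-saving).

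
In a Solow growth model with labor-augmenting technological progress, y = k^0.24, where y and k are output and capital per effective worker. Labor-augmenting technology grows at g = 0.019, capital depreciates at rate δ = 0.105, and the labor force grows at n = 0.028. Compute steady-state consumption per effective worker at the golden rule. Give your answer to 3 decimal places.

c_gold ≈ 0.878

Break-even investment rate: n + g + δ = 0.028 + 0.019 + 0.105 = 0.152.
Setting f'(k) = n+g+δ gives 0.24·k^(0.24−1) = 0.152, hence k_gold = (0.24/0.152)^(1/0.76) ≈ 1.8239.
y_gold = 1.8239^0.24 ≈ 1.1552.
c_gold = y_gold − (n+g+δ)·k_gold = 1.1552 − 0.152·1.8239 ≈ 0.8779.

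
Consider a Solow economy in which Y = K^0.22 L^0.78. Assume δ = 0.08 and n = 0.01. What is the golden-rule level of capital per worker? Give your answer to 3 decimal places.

n + δ = 0.01 + 0.08 = 0.09.
At the golden rule the marginal product of capital equals n+δ: 0.22·k^(0.22−1) = 0.09. Solving, k_gold = (0.22/0.09)^(1/0.78) ≈ 3.1453.

k_gold ≈ 3.145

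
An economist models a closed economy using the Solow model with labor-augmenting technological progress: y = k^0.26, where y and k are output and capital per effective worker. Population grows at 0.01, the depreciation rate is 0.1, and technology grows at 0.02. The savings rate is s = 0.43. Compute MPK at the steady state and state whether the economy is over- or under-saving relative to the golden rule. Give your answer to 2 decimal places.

over-saving; MPK ≈ 0.08

Break-even investment rate: n + g + δ = 0.01 + 0.02 + 0.1 = 0.13.
Steady-state k*: s·k^0.26 = 0.13·k gives k* = (0.43/0.13)^(1/0.74) ≈ 5.0357.
MPK = 0.26·5.0357^(-0.74) ≈ 0.0786.
MPK < n+g+δ = 0.13, so the economy is dynamically inefficient (over-saving).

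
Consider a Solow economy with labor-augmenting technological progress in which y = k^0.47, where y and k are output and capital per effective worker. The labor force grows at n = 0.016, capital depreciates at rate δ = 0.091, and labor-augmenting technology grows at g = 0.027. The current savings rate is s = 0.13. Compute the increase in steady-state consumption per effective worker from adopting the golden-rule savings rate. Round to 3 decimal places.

Δc ≈ 0.766

Capital per effective worker breaks even when investment replaces (n + g + δ)·k; here n + g + δ = 0.134.
Current steady state (s = 0.13): k* = (0.13/0.134)^(1/0.53) ≈ 0.9444, y* = 0.9444^0.47 ≈ 0.9735, c* = (1−0.13)·0.9735 ≈ 0.8469.
Maximizing c = f(k) − (n+g+δ)·k gives f'(k) = n+g+δ, i.e. 0.47·k^(0.47−1) = 0.134, so k_gold = (0.47/0.134)^(1/0.53) ≈ 10.6731.
y_gold = 10.6731^0.47 ≈ 3.0430, c_gold = y_gold − 0.134·k_gold ≈ 1.6128.
Gain: Δc = 1.6128 − 0.8469 ≈ 0.7658.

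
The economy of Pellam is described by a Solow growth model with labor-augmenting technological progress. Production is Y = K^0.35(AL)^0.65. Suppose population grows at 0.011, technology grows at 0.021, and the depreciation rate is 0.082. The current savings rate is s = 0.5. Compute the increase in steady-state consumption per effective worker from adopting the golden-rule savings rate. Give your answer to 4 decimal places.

Δc ≈ 0.0807

n + g + δ = 0.011 + 0.021 + 0.082 = 0.114.
Current steady state (s = 0.5): k* = (0.5/0.114)^(1/0.65) ≈ 9.7228, y* = 9.7228^0.35 ≈ 2.2168, c* = (1−0.5)·2.2168 ≈ 1.1084.
Maximizing c = f(k) − (n+g+δ)·k gives f'(k) = n+g+δ, i.e. 0.35·k^(0.35−1) = 0.114, so k_gold = (0.35/0.114)^(1/0.65) ≈ 5.6167.
y_gold = 5.6167^0.35 ≈ 1.8294, c_gold = y_gold − 0.114·k_gold ≈ 1.1891.
Gain: Δc = 1.1891 − 1.1084 ≈ 0.0807.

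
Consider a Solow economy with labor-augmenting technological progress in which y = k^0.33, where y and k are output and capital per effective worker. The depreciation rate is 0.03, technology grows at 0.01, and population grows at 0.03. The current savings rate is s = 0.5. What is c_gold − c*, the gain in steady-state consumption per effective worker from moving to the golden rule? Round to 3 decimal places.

Δc ≈ 0.121

n + g + δ = 0.03 + 0.01 + 0.03 = 0.07.
Current steady state (s = 0.5): k* = (0.5/0.07)^(1/0.67) ≈ 18.8120, y* = 18.8120^0.33 ≈ 2.6337, c* = (1−0.5)·2.6337 ≈ 1.3168.
Setting f'(k) = n+g+δ gives 0.33·k^(0.33−1) = 0.07, hence k_gold = (0.33/0.07)^(1/0.67) ≈ 10.1181.
y_gold = 10.1181^0.33 ≈ 2.1463, c_gold = y_gold − 0.07·k_gold ≈ 1.4380.
Gain: Δc = 1.4380 − 1.3168 ≈ 0.1212.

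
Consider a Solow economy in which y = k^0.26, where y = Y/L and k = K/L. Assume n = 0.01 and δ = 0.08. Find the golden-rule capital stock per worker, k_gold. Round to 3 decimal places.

k_gold ≈ 4.194

Break-even investment rate: n + δ = 0.01 + 0.08 = 0.09.
At the golden rule the marginal product of capital equals n+δ: 0.26·k^(0.26−1) = 0.09. Solving, k_gold = (0.26/0.09)^(1/0.74) ≈ 4.1938.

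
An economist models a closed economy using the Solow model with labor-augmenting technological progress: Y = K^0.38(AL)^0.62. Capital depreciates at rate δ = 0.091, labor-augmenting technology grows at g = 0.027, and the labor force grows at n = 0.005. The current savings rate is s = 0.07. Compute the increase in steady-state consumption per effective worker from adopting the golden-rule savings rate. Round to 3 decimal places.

Δc ≈ 0.579

n + g + δ = 0.005 + 0.027 + 0.091 = 0.123.
Current steady state (s = 0.07): k* = (0.07/0.123)^(1/0.62) ≈ 0.4029, y* = 0.4029^0.38 ≈ 0.7079, c* = (1−0.07)·0.7079 ≈ 0.6583.
Setting f'(k) = n+g+δ gives 0.38·k^(0.38−1) = 0.123, hence k_gold = (0.38/0.123)^(1/0.62) ≈ 6.1677.
y_gold = 6.1677^0.38 ≈ 1.9964, c_gold = y_gold − 0.123·k_gold ≈ 1.2378.
Gain: Δc = 1.2378 − 0.6583 ≈ 0.5794.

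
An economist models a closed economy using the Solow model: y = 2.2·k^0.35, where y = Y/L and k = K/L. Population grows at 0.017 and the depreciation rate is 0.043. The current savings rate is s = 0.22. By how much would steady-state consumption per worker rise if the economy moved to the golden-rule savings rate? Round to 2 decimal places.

Δc ≈ 0.37

Break-even investment rate: n + δ = 0.017 + 0.043 = 0.06.
Current steady state (s = 0.22): k* = (0.22·2.2/0.06)^(1/0.65) ≈ 24.8264, y* = 2.2·24.8264^0.35 ≈ 6.7708, c* = (1−0.22)·6.7708 ≈ 5.2813.
Maximizing c = f(k) − (n+δ)·k gives f'(k) = n+δ, i.e. 0.35·2.2·k^(0.35−1) = 0.06, so k_gold = (0.35·2.2/0.06)^(1/0.65) ≈ 50.7151.
y_gold = 2.2·50.7151^0.35 ≈ 8.6940, c_gold = y_gold − 0.06·k_gold ≈ 5.6511.
Gain: Δc = 5.6511 − 5.2813 ≈ 0.3699.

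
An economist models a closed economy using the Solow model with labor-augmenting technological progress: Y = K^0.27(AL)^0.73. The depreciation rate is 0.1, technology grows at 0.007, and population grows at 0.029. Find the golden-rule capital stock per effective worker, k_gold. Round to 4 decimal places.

k_gold ≈ 2.5585

Break-even investment rate: n + g + δ = 0.029 + 0.007 + 0.1 = 0.136.
At the golden rule the marginal product of capital equals n+g+δ: 0.27·k^(0.27−1) = 0.136. Solving, k_gold = (0.27/0.136)^(1/0.73) ≈ 2.5585.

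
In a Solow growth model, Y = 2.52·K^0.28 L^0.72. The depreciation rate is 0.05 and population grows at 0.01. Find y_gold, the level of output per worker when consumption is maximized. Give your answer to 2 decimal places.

y_gold ≈ 6.57

n + δ = 0.01 + 0.05 = 0.06.
Maximizing c = f(k) − (n+δ)·k gives f'(k) = n+δ, i.e. 0.28·2.52·k^(0.28−1) = 0.06, so k_gold = (0.28·2.52/0.06)^(1/0.72) ≈ 30.6674.
Output: y_gold = 2.52·k_gold^0.28 = 2.52·30.6674^0.28 ≈ 6.5716.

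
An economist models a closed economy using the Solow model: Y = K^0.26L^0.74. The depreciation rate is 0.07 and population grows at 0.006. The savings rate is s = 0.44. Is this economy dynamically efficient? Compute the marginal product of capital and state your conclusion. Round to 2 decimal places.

dynamically inefficient; MPK ≈ 0.04

The effective depreciation rate is n + δ = 0.006 + 0.07 = 0.076.
Steady-state k*: s·k^0.26 = 0.076·k gives k* = (0.44/0.076)^(1/0.74) ≈ 10.7298.
MPK = 0.26·10.7298^(-0.74) ≈ 0.0449.
MPK < n+δ = 0.076, so the economy is dynamically inefficient (over-saving).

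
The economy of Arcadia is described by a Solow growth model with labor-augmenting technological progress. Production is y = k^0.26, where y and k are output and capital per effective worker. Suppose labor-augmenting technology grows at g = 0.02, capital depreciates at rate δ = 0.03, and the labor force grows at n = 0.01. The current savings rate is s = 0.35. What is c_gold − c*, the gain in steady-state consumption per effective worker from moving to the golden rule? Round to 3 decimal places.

Δc ≈ 0.031

Break-even investment rate: n + g + δ = 0.01 + 0.02 + 0.03 = 0.06.
Current steady state (s = 0.35): k* = (0.35/0.06)^(1/0.74) ≈ 10.8398, y* = 10.8398^0.26 ≈ 1.8583, c* = (1−0.35)·1.8583 ≈ 1.2079.
Setting f'(k) = n+g+δ gives 0.26·k^(0.26−1) = 0.06, hence k_gold = (0.26/0.06)^(1/0.74) ≈ 7.2539.
y_gold = 7.2539^0.26 ≈ 1.6740, c_gold = y_gold − 0.06·k_gold ≈ 1.2387.
Gain: Δc = 1.2387 − 1.2079 ≈ 0.0309.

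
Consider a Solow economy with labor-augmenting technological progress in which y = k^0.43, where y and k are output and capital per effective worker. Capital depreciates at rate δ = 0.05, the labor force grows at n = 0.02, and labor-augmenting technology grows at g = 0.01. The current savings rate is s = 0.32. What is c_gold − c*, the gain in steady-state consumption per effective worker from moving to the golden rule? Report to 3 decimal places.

Capital per effective worker breaks even when investment replaces (n + g + δ)·k; here n + g + δ = 0.08.
Current steady state (s = 0.32): k* = (0.32/0.08)^(1/0.57) ≈ 11.3827, y* = 11.3827^0.43 ≈ 2.8457, c* = (1−0.32)·2.8457 ≈ 1.9351.
Maximizing c = f(k) − (n+g+δ)·k gives f'(k) = n+g+δ, i.e. 0.43·k^(0.43−1) = 0.08, so k_gold = (0.43/0.08)^(1/0.57) ≈ 19.1146.
y_gold = 19.1146^0.43 ≈ 3.5562, c_gold = y_gold − 0.08·k_gold ≈ 2.0270.
Gain: Δc = 2.0270 − 1.9351 ≈ 0.0920.

Δc ≈ 0.092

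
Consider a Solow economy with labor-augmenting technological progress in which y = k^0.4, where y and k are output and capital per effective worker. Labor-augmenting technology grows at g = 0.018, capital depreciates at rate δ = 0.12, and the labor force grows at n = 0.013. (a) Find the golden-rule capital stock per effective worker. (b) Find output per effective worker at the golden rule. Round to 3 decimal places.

n + g + δ = 0.013 + 0.018 + 0.12 = 0.151.
Golden rule sets MPK = n+g+δ: 0.4·k^(0.4−1) = 0.151, so k_gold = (0.4/0.151)^(1/0.6) ≈ 5.0715.
y_gold = 5.0715^0.4 ≈ 1.9145.

(a) k_gold ≈ 5.072; (b) y_gold ≈ 1.914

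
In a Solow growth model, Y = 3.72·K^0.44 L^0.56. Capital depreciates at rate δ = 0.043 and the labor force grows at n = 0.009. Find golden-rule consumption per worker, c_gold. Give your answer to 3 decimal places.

c_gold ≈ 31.313

n + δ = 0.009 + 0.043 = 0.052.
Setting f'(k) = n+δ gives 0.44·3.72·k^(0.44−1) = 0.052, hence k_gold = (0.44·3.72/0.052)^(1/0.56) ≈ 473.1362.
y_gold = 3.72·473.1362^0.44 ≈ 55.9161.
c_gold = y_gold − (n+δ)·k_gold = 55.9161 − 0.052·473.1362 ≈ 31.3130.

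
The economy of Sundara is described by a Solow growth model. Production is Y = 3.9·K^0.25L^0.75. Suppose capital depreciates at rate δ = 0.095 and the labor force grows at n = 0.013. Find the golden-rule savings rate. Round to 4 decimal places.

The effective depreciation rate is n + δ = 0.013 + 0.095 = 0.108.
At the golden rule MPK = n+δ, and in any Cobb-Douglas steady state s = (n+δ)·k/y = MPK·k/y = capital's share 0.25.

s_gold = 0.2500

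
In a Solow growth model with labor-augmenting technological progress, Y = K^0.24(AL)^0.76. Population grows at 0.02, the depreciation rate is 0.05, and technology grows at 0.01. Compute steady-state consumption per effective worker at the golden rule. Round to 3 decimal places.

Capital per effective worker breaks even when investment replaces (n + g + δ)·k; here n + g + δ = 0.08.
Maximizing c = f(k) − (n+g+δ)·k gives f'(k) = n+g+δ, i.e. 0.24·k^(0.24−1) = 0.08, so k_gold = (0.24/0.08)^(1/0.76) ≈ 4.2442.
y_gold = 4.2442^0.24 ≈ 1.4147.
c_gold = y_gold − (n+g+δ)·k_gold = 1.4147 − 0.08·4.2442 ≈ 1.0752.

c_gold ≈ 1.075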